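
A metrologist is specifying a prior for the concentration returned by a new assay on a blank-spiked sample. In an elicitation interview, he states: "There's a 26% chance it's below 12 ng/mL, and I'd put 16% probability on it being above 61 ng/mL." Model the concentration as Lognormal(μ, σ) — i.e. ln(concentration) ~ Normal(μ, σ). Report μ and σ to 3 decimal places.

μ ≈ 3.124, σ ≈ 0.993

If T ~ Lognormal(μ,σ) then ln T ~ Normal(μ,σ), so the p-quantile of ln T is μ + z_p·σ.
ln(12) = 2.485 and ln(61) = 4.111; z_{0.26} = -0.6433, z_{0.84} = 0.9945.
σ = (4.111 − 2.485)/(0.9945 − (-0.6433)) = 0.993.
μ = 2.485 − (-0.6433)·0.993 = 3.124.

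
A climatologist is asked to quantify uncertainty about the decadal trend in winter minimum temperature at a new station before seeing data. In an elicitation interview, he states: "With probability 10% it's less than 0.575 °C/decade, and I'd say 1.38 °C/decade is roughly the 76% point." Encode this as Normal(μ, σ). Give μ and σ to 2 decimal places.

μ = 1.09, σ = 0.40

For Normal(μ,σ), the p-quantile is μ + z_p·σ. Here z_{0.1} = -1.282, z_{0.76} = 0.7063.
So 0.575 = μ − 1.282σ and 1.38 = μ + 0.7063σ.
Subtracting: σ = (1.38 − 0.575)/(0.7063 − (-1.282)) = 0.40.
Then μ = 0.575 − (-1.282)·0.40 = 1.09.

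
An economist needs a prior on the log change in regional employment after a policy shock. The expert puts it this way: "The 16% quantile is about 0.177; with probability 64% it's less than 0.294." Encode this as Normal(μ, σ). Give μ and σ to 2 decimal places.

The p-quantile of Normal(μ,σ) is μ + z_p·σ, with z_{0.16} = -0.9945 and z_{0.64} = 0.3585.
Eliminate σ: μ = (z₂·x₁ − z₁·x₂)/(z₂ − z₁) = (0.3585·0.177 − (-0.9945)·0.294)/1.353 = 0.26.
Then σ = (x₂ − x₁)/(z₂ − z₁) = (0.294 − 0.177)/1.353 = 0.09.

μ = 0.26, σ = 0.09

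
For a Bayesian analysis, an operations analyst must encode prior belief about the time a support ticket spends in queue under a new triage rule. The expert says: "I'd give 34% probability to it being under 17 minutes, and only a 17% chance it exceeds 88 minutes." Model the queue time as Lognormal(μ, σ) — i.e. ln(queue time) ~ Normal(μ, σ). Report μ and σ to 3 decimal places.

μ ≈ 3.329, σ ≈ 1.203

If T ~ Lognormal(μ,σ) then ln T ~ Normal(μ,σ), so the p-quantile of ln T is μ + z_p·σ.
ln(17) = 2.833 and ln(88) = 4.477; z_{0.34} = -0.4125, z_{0.83} = 0.9542.
σ = (4.477 − 2.833)/(0.9542 − (-0.4125)) = 1.203.
μ = 2.833 − (-0.4125)·1.203 = 3.329.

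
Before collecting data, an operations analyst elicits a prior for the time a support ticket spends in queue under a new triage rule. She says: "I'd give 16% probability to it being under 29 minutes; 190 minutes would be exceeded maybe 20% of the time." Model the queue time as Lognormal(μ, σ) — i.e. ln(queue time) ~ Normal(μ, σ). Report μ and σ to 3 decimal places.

If T ~ Lognormal(μ,σ) then ln T ~ Normal(μ,σ), so the p-quantile of ln T is μ + z_p·σ.
ln(29) = 3.367 and ln(190) = 5.247; z_{0.16} = -0.9945, z_{0.8} = 0.8416.
σ = (5.247 − 3.367)/(0.8416 − (-0.9945)) = 1.024.
μ = 3.367 − (-0.9945)·1.024 = 4.385.

μ ≈ 4.385, σ ≈ 1.024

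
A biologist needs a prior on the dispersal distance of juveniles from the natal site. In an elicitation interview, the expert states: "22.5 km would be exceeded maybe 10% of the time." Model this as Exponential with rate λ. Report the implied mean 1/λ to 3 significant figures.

mean ≈ 9.77 km

P(T > 22.5) = e^(−λ·22.5) = 0.1, so λ = −ln(0.1)/22.5 = 0.102.
Mean = 1/λ = 9.77 km.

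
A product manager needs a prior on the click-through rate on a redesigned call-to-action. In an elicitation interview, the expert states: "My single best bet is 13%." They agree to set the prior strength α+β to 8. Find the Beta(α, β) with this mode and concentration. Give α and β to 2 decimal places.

α = 1.78, β = 6.22

For α,β > 1 the Beta mode is (α−1)/(α+β−2). With α+β = 8, the mode is (α−1)/6.
Set (α−1)/6 = 0.13 → α = 1 + 0.13·6 = 1.78.
β = 8 − α = 6.22.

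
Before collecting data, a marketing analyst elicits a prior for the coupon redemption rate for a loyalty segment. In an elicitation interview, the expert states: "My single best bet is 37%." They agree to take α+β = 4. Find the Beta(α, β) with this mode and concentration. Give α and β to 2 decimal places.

α = 1.74, β = 2.26

For α,β > 1 the Beta mode is (α−1)/(α+β−2). With α+β = 4, the mode is (α−1)/2.
Set (α−1)/2 = 0.37 → α = 1 + 0.37·2 = 1.74.
β = 4 − α = 2.26.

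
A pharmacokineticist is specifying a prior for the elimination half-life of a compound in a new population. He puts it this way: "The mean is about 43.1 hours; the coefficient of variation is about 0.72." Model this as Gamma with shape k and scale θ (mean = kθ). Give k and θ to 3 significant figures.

k ≈ 1.93, θ ≈ 22.3

For Gamma(k, scale θ): mean = kθ, variance = kθ², so CV = 1/√k.
CV = 0.72, hence k = 1/CV² = 1.93.
Then θ = mean/k = 43.1/1.93 = 22.3.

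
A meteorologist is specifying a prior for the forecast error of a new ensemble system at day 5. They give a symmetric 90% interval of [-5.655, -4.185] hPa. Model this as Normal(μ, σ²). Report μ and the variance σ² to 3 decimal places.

A symmetric 90% interval runs μ ± z·σ with z = 1.645.
Half-width = 0.735, so σ = 0.735/1.645 = 0.4468 and σ² = 0.200.
μ is the interval midpoint, -4.920.

μ = -4.920, σ² = 0.200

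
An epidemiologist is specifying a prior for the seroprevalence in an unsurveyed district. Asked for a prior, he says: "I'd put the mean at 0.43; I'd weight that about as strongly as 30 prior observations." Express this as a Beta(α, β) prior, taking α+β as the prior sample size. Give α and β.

α = 12.9, β = 17.1

Under the effective-sample-size interpretation, Beta(α, β) has prior mean α/(α+β) and prior sample size α+β.
So α+β = 30 and α/(α+β) = 0.43, giving α = 0.43·30 = 12.9 and β = 30 − 12.9 = 17.1.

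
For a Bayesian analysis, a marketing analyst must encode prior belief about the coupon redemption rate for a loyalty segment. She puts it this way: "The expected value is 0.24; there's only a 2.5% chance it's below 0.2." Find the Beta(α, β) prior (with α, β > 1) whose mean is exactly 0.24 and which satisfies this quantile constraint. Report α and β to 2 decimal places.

α ≈ 98.68, β ≈ 312.47

With mean 0.24 fixed, write α = 0.24s, β = 0.76s where s = α+β.
Need P(θ < 0.2) = 0.025 under Beta(0.24s, 0.76s). Normal approximation: (q−m)/√(m(1−m)/s) ≈ z_{0.025} = -1.96, so s ≈ 0.24·0.76·(-1.96)²/(0.2−0.24)² = 437.9.
At s = 437.9: P(θ<0.2) ≈ 0.021. Adjusting to match 0.025 gives s ≈ 411.15.
So α = 0.24·411.15 ≈ 98.68, β = 0.76·411.15 ≈ 312.47.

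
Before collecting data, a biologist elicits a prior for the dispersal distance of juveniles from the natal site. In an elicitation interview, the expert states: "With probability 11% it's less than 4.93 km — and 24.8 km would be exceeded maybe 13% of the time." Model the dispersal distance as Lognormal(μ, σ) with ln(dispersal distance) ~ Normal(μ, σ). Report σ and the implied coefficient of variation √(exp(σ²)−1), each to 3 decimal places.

σ ≈ 0.687, CV ≈ 0.776

If T ~ Lognormal(μ,σ) then ln T ~ Normal(μ,σ), so the p-quantile of ln T is μ + z_p·σ.
ln(4.93) = 1.595 and ln(24.8) = 3.211; z_{0.11} = -1.227, z_{0.87} = 1.126.
σ = (3.211 − 1.595)/(1.126 − (-1.227)) = 0.687.
μ = 1.595 − (-1.227)·0.687 = 2.437.
CV = √(exp(σ²)−1) = √(exp(0.4714)−1) = 0.776.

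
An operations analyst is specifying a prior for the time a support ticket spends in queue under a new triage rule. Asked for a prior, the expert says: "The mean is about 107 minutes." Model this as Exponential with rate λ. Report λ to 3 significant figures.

Exponential mean = 1/λ, so λ = 1/107.0 = 0.00935.

λ ≈ 0.00935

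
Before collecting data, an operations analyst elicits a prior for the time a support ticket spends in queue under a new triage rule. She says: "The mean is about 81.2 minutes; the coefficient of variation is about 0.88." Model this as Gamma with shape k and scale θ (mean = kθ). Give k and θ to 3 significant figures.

For Gamma(k, scale θ): mean = kθ, variance = kθ², so CV = 1/√k.
CV = 0.88, hence k = 1/CV² = 1.29.
Then θ = mean/k = 81.2/1.29 = 62.9.

k ≈ 1.29, θ ≈ 62.9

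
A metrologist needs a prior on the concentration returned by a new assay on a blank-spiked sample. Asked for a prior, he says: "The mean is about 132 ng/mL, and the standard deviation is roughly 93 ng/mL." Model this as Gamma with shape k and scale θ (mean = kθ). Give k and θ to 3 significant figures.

k ≈ 2.01, θ ≈ 65.5

For Gamma(k, scale θ): mean = kθ, variance = kθ², so CV = 1/√k.
CV = SD/mean = 93/132 = 0.7045, hence k = 1/CV² = 2.01.
Then θ = mean/k = 132/2.01 = 65.5.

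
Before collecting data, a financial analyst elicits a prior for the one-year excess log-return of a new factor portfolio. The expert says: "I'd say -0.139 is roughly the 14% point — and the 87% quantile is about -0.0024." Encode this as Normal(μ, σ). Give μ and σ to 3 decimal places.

μ = -0.072, σ = 0.062

For Normal(μ,σ), the p-quantile is μ + z_p·σ. Here z_{0.14} = -1.08, z_{0.87} = 1.126.
So -0.139 = μ − 1.08σ and -0.0024 = μ + 1.126σ.
Subtracting: σ = (-0.0024 − -0.139)/(1.126 − (-1.08)) = 0.062.
Then μ = -0.139 − (-1.08)·0.062 = -0.072.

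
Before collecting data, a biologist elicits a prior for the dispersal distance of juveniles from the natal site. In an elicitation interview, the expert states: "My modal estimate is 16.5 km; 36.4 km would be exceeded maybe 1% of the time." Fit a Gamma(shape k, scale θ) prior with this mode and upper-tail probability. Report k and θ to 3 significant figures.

Gamma(k,θ) with k>1 has mode (k−1)θ, so θ = 16.5/(k−1).
Need P(X < 36.4) = 0.99 with θ tied to k this way. Start at k = 2, θ = 16.5: P(X<36.4) ≈ 0.647.
Too low — raise k to concentrate. Iterating converges to k ≈ 8.7.
Then θ = 16.5/(8.7−1) ≈ 2.14.

k ≈ 8.7, θ ≈ 2.14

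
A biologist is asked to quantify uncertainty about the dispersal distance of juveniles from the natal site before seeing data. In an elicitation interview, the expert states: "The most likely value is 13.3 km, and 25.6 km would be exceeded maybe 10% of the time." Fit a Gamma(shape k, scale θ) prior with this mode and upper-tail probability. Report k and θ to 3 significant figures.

Gamma(k,θ) with k>1 has mode (k−1)θ, so θ = 13.3/(k−1).
Need P(X < 25.6) = 0.9 with θ tied to k this way. Start at k = 2, θ = 13.3: P(X<25.6) ≈ 0.573.
Too low — raise k to concentrate. Iterating converges to k ≈ 5.46.
Then θ = 13.3/(5.46−1) ≈ 2.98.

k ≈ 5.46, θ ≈ 2.98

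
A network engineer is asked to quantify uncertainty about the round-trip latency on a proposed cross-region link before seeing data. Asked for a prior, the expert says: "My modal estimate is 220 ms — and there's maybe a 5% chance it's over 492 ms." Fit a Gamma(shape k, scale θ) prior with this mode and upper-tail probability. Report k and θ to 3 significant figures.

k ≈ 5.24, θ ≈ 51.9

Gamma(k,θ) with k>1 has mode (k−1)θ, so θ = 220/(k−1).
Need P(X < 492) = 0.95 with θ tied to k this way. Start at k = 2, θ = 220: P(X<492) ≈ 0.654.
Too low — raise k to concentrate. Iterating converges to k ≈ 5.24.
Then θ = 220/(5.24−1) ≈ 51.9.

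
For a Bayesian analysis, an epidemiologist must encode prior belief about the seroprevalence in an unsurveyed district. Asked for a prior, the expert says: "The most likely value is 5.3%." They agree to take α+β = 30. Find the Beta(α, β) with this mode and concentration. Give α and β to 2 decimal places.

α = 2.48, β = 27.52

For α,β > 1 the Beta mode is (α−1)/(α+β−2). With α+β = 30, the mode is (α−1)/28.
Set (α−1)/28 = 0.053 → α = 1 + 0.053·28 = 2.48.
β = 30 − α = 27.52.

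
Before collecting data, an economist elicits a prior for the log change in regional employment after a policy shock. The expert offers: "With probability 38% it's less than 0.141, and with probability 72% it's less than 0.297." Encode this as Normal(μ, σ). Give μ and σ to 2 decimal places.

For Normal(μ,σ), the p-quantile is μ + z_p·σ. Here z_{0.38} = -0.3055, z_{0.72} = 0.5828.
So 0.141 = μ − 0.3055σ and 0.297 = μ + 0.5828σ.
Subtracting: σ = (0.297 − 0.141)/(0.5828 − (-0.3055)) = 0.18.
Then μ = 0.141 − (-0.3055)·0.18 = 0.19.

μ = 0.19, σ = 0.18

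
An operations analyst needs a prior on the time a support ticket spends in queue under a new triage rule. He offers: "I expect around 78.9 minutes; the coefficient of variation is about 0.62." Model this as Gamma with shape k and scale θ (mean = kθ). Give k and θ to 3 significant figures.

k ≈ 2.6, θ ≈ 30.3

For Gamma(k, scale θ): mean = kθ, variance = kθ², so CV = 1/√k.
CV = 0.62, hence k = 1/CV² = 2.6.
Then θ = mean/k = 78.9/2.6 = 30.3.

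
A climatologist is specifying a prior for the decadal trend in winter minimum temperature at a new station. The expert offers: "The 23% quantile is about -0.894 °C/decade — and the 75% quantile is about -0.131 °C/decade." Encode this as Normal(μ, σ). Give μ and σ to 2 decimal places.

μ = -0.50, σ = 0.54

The p-quantile of Normal(μ,σ) is μ + z_p·σ, with z_{0.23} = -0.7388 and z_{0.75} = 0.6745.
Eliminate σ: μ = (z₂·x₁ − z₁·x₂)/(z₂ − z₁) = (0.6745·-0.894 − (-0.7388)·-0.131)/1.413 = -0.50.
Then σ = (x₂ − x₁)/(z₂ − z₁) = (-0.131 − -0.894)/1.413 = 0.54.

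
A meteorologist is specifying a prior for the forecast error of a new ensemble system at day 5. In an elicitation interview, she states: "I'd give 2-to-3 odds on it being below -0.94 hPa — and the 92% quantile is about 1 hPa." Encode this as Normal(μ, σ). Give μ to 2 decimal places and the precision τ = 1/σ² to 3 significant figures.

The p-quantile of Normal(μ,σ) is μ + z_p·σ, with z_{0.4} = -0.2533 and z_{0.92} = 1.405.
Eliminate σ: μ = (z₂·x₁ − z₁·x₂)/(z₂ − z₁) = (1.405·-0.94 − (-0.2533)·1)/1.658 = -0.64.
Then σ = (x₂ − x₁)/(z₂ − z₁) = (1 − -0.94)/1.658 = 1.17.
Precision τ = 1/σ² = 1/1.17² = 0.731.

μ = -0.64, τ = 0.731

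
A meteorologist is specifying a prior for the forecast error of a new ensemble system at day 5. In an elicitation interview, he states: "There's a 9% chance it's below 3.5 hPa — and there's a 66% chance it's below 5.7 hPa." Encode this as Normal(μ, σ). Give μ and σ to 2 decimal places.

μ = 5.18, σ = 1.25

The p-quantile of Normal(μ,σ) is μ + z_p·σ, with z_{0.09} = -1.341 and z_{0.66} = 0.4125.
Eliminate σ: μ = (z₂·x₁ − z₁·x₂)/(z₂ − z₁) = (0.4125·3.5 − (-1.341)·5.7)/1.753 = 5.18.
Then σ = (x₂ − x₁)/(z₂ − z₁) = (5.7 − 3.5)/1.753 = 1.25.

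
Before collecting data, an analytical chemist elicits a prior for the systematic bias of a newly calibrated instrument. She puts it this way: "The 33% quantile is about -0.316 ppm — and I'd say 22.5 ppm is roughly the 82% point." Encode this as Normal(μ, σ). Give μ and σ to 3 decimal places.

The p-quantile of Normal(μ,σ) is μ + z_p·σ, with z_{0.33} = -0.4399 and z_{0.82} = 0.9154.
Eliminate σ: μ = (z₂·x₁ − z₁·x₂)/(z₂ − z₁) = (0.9154·-0.316 − (-0.4399)·22.5)/1.355 = 7.090.
Then σ = (x₂ − x₁)/(z₂ − z₁) = (22.5 − -0.316)/1.355 = 16.835.

μ = 7.090, σ = 16.835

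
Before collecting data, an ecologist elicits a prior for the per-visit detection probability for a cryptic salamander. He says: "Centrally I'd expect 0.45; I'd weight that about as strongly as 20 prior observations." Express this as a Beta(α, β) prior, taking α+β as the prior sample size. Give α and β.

α = 9, β = 11

Under the effective-sample-size interpretation, Beta(α, β) has prior mean α/(α+β) and prior sample size α+β.
So α+β = 20 and α/(α+β) = 0.45, giving α = 0.45·20 = 9 and β = 20 − 9 = 11.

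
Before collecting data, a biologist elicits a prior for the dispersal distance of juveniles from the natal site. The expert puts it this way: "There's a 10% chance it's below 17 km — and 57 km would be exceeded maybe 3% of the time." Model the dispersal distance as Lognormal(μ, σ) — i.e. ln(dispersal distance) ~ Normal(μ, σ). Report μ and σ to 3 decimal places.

μ ≈ 3.324, σ ≈ 0.383

If T ~ Lognormal(μ,σ) then ln T ~ Normal(μ,σ), so the p-quantile of ln T is μ + z_p·σ.
ln(17) = 2.833 and ln(57) = 4.043; z_{0.1} = -1.282, z_{0.97} = 1.881.
σ = (4.043 − 2.833)/(1.881 − (-1.282)) = 0.383.
μ = 2.833 − (-1.282)·0.383 = 3.324.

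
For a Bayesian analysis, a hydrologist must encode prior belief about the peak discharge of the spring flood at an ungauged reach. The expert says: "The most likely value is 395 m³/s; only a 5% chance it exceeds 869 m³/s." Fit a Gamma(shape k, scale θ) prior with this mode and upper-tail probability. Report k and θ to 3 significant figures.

k ≈ 5.43, θ ≈ 89.3

Gamma(k,θ) with k>1 has mode (k−1)θ, so θ = 395/(k−1).
Need P(X < 869) = 0.95 with θ tied to k this way. Start at k = 2, θ = 395: P(X<869) ≈ 0.645.
Too low — raise k to concentrate. Iterating converges to k ≈ 5.43.
Then θ = 395/(5.43−1) ≈ 89.3.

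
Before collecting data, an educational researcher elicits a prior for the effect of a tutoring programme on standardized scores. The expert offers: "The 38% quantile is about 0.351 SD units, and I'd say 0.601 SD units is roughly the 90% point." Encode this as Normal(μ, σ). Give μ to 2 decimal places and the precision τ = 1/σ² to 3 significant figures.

The p-quantile of Normal(μ,σ) is μ + z_p·σ, with z_{0.38} = -0.3055 and z_{0.9} = 1.282.
Eliminate σ: μ = (z₂·x₁ − z₁·x₂)/(z₂ − z₁) = (1.282·0.351 − (-0.3055)·0.601)/1.587 = 0.40.
Then σ = (x₂ − x₁)/(z₂ − z₁) = (0.601 − 0.351)/1.587 = 0.16.
Precision τ = 1/σ² = 1/0.1575² = 40.3.

μ = 0.40, τ = 40.3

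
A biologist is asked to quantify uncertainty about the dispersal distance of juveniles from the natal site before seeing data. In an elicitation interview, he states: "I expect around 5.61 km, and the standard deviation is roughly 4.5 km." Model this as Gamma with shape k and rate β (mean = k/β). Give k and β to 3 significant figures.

For Gamma(k, rate β): mean = k/β, variance = k/β², so CV = 1/√k.
CV = SD/mean = 4.5/5.61 = 0.8021, hence k = 1/CV² = 1.55.
Then β = k/mean = 1.55/5.61 = 0.277.

k ≈ 1.55, β ≈ 0.277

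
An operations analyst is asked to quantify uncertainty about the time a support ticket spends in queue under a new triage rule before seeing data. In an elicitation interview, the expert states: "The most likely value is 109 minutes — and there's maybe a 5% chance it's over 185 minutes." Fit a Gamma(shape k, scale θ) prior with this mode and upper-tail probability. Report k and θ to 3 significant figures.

Gamma(k,θ) with k>1 has mode (k−1)θ, so θ = 109/(k−1).
Need P(X < 185) = 0.95 with θ tied to k this way. Start at k = 2, θ = 109: P(X<185) ≈ 0.506.
Too low — raise k to concentrate. Iterating converges to k ≈ 11.
Then θ = 109/(11−1) ≈ 10.9.

k ≈ 11, θ ≈ 10.9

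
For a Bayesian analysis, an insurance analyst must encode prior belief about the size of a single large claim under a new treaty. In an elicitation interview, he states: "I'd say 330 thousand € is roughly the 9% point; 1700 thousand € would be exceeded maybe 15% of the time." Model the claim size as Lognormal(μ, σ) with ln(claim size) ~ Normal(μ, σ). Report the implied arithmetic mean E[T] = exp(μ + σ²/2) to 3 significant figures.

If T ~ Lognormal(μ,σ) then ln T ~ Normal(μ,σ), so the p-quantile of ln T is μ + z_p·σ.
ln(330) = 5.799 and ln(1700) = 7.438; z_{0.09} = -1.341, z_{0.85} = 1.036.
σ = (7.438 − 5.799)/(1.036 − (-1.341)) = 0.690.
μ = 5.799 − (-1.341)·0.690 = 6.724.
E[T] = exp(μ + σ²/2) = exp(6.724 + 0.2378) = 1060 thousand €.

E[T] ≈ 1060 thousand €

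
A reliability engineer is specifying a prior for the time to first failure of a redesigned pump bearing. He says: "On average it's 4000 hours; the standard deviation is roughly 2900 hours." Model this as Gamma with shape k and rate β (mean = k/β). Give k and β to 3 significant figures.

k ≈ 1.9, β ≈ 0.000476

For Gamma(k, rate β): mean = k/β, variance = k/β², so CV = 1/√k.
CV = SD/mean = 2900/4000 = 0.725, hence k = 1/CV² = 1.9.
Then β = k/mean = 1.9/4000 = 0.000476.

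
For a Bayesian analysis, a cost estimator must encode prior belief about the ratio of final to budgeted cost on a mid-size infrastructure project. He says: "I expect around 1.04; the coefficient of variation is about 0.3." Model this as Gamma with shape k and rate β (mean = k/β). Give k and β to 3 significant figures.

k ≈ 11.1, β ≈ 10.7

For Gamma(k, rate β): mean = k/β, variance = k/β², so CV = 1/√k.
CV = 0.3, hence k = 1/CV² = 11.1.
Then β = k/mean = 11.1/1.04 = 10.7.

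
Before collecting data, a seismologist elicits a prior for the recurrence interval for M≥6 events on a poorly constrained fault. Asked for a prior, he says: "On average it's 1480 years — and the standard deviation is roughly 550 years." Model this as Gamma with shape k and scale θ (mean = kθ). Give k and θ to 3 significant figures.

For Gamma(k, scale θ): mean = kθ, variance = kθ², so CV = 1/√k.
CV = SD/mean = 550/1480 = 0.3716, hence k = 1/CV² = 7.24.
Then θ = mean/k = 1480/7.24 = 204.

k ≈ 7.24, θ ≈ 204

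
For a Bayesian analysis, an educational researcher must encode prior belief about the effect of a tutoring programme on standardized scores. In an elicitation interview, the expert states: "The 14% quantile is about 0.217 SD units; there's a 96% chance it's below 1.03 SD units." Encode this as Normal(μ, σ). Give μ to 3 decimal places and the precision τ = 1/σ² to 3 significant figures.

μ = 0.527, τ = 12.1

The p-quantile of Normal(μ,σ) is μ + z_p·σ, with z_{0.14} = -1.08 and z_{0.96} = 1.751.
Eliminate σ: μ = (z₂·x₁ − z₁·x₂)/(z₂ − z₁) = (1.751·0.217 − (-1.08)·1.03)/2.831 = 0.527.
Then σ = (x₂ − x₁)/(z₂ − z₁) = (1.03 − 0.217)/2.831 = 0.287.
Precision τ = 1/σ² = 1/0.2872² = 12.1.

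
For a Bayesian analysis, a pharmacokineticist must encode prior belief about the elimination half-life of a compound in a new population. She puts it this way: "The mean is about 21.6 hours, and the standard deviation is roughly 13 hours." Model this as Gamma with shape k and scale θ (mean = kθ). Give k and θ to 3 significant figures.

For Gamma(k, scale θ): mean = kθ, variance = kθ², so CV = 1/√k.
CV = SD/mean = 13/21.6 = 0.6019, hence k = 1/CV² = 2.76.
Then θ = mean/k = 21.6/2.76 = 7.82.

k ≈ 2.76, θ ≈ 7.82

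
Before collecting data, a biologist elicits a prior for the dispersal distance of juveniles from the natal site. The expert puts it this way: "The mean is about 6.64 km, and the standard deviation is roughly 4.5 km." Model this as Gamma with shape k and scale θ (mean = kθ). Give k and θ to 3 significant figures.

k ≈ 2.18, θ ≈ 3.05

For Gamma(k, scale θ): mean = kθ, variance = kθ², so CV = 1/√k.
CV = SD/mean = 4.5/6.64 = 0.6777, hence k = 1/CV² = 2.18.
Then θ = mean/k = 6.64/2.18 = 3.05.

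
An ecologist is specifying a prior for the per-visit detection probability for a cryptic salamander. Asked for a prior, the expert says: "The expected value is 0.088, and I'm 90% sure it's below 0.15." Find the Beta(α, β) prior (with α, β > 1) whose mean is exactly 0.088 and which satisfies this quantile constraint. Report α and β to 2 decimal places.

With mean 0.088 fixed, write α = 0.088s, β = 0.912s where s = α+β.
Need P(θ < 0.15) = 0.9 under Beta(0.088s, 0.912s). Normal approximation: (q−m)/√(m(1−m)/s) ≈ z_{0.9} = 1.28, so s ≈ 0.088·0.912·(1.28)²/(0.15−0.088)² = 34.3.
At s = 34.3: P(θ<0.15) ≈ 0.893. Adjusting to match 0.9 gives s ≈ 37.36.
So α = 0.088·37.36 ≈ 3.29, β = 0.912·37.36 ≈ 34.08.

α ≈ 3.29, β ≈ 34.08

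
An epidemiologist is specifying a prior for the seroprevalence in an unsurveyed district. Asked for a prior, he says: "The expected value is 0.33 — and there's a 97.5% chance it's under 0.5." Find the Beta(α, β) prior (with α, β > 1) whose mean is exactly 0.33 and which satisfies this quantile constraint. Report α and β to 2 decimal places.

α ≈ 10.46, β ≈ 21.23

With mean 0.33 fixed, write α = 0.33s, β = 0.67s where s = α+β.
Need P(θ < 0.5) = 0.975 under Beta(0.33s, 0.67s). Normal approximation: (q−m)/√(m(1−m)/s) ≈ z_{0.975} = 1.96, so s ≈ 0.33·0.67·(1.96)²/(0.5−0.33)² = 29.4.
At s = 29.4: P(θ<0.5) ≈ 0.971. Adjusting to match 0.975 gives s ≈ 31.68.
So α = 0.33·31.68 ≈ 10.46, β = 0.67·31.68 ≈ 21.23.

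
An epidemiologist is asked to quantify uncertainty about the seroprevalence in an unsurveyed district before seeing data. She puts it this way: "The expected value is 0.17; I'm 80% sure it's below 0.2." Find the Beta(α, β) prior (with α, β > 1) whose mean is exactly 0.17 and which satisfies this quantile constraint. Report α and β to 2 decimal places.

α ≈ 17.99, β ≈ 87.82

With mean 0.17 fixed, write α = 0.17s, β = 0.83s where s = α+β.
Need P(θ < 0.2) = 0.8 under Beta(0.17s, 0.83s). Normal approximation: (q−m)/√(m(1−m)/s) ≈ z_{0.8} = 0.842, so s ≈ 0.17·0.83·(0.842)²/(0.2−0.17)² = 111.0.
At s = 111.0: P(θ<0.2) ≈ 0.805. Adjusting to match 0.8 gives s ≈ 105.81.
So α = 0.17·105.81 ≈ 17.99, β = 0.83·105.81 ≈ 87.82.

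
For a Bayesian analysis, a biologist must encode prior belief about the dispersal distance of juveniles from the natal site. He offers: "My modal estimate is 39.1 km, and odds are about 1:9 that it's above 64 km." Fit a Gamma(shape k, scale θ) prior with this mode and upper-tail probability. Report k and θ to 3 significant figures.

k ≈ 8.76, θ ≈ 5.04

Gamma(k,θ) with k>1 has mode (k−1)θ, so θ = 39.1/(k−1).
Need P(X < 64) = 0.9 with θ tied to k this way. Start at k = 2, θ = 39.1: P(X<64) ≈ 0.487.
Too low — raise k to concentrate. Iterating converges to k ≈ 8.76.
Then θ = 39.1/(8.76−1) ≈ 5.04.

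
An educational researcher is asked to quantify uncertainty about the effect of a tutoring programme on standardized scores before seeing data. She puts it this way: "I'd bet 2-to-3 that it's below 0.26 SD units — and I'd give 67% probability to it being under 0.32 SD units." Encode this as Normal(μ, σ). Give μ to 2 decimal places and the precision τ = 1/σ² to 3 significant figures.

μ = 0.28, τ = 134

For Normal(μ,σ), the p-quantile is μ + z_p·σ. Here z_{0.4} = -0.2533, z_{0.67} = 0.4399.
So 0.26 = μ − 0.2533σ and 0.32 = μ + 0.4399σ.
Subtracting: σ = (0.32 − 0.26)/(0.4399 − (-0.2533)) = 0.09.
Then μ = 0.26 − (-0.2533)·0.09 = 0.28.
Precision τ = 1/σ² = 1/0.08655² = 134.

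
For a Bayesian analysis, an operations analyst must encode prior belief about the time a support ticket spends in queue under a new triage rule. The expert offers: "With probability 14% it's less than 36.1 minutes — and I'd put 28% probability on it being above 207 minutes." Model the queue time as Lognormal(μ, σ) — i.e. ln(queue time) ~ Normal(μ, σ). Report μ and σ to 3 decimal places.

If T ~ Lognormal(μ,σ) then ln T ~ Normal(μ,σ), so the p-quantile of ln T is μ + z_p·σ.
ln(36.1) = 3.586 and ln(207) = 5.333; z_{0.14} = -1.08, z_{0.72} = 0.5828.
σ = (5.333 − 3.586)/(0.5828 − (-1.08)) = 1.050.
μ = 3.586 − (-1.08)·1.050 = 4.721.

μ ≈ 4.721, σ ≈ 1.050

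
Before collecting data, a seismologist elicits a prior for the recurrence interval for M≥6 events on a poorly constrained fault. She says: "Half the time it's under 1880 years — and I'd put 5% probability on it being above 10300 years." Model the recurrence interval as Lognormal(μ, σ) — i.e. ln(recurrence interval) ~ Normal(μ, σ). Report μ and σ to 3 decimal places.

If T ~ Lognormal(μ,σ) then ln T ~ Normal(μ,σ), so the p-quantile of ln T is μ + z_p·σ.
ln(1880) = 7.539 and ln(10300) = 9.24; z_{0.5} = 0, z_{0.95} = 1.645.
σ = (9.24 − 7.539)/(1.645 − (0)) = 1.034.
μ = 7.539 − (0)·1.034 = 7.539.

μ ≈ 7.539, σ ≈ 1.034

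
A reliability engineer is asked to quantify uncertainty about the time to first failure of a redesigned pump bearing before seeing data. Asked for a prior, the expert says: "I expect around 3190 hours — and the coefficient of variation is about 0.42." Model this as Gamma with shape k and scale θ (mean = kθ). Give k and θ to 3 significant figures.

For Gamma(k, scale θ): mean = kθ, variance = kθ², so CV = 1/√k.
CV = 0.42, hence k = 1/CV² = 5.67.
Then θ = mean/k = 3190/5.67 = 563.

k ≈ 5.67, θ ≈ 563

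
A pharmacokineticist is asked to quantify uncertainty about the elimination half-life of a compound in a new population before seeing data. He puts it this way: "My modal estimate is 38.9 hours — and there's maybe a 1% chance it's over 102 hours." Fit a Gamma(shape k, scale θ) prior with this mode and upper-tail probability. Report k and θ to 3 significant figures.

k ≈ 6, θ ≈ 7.78

Gamma(k,θ) with k>1 has mode (k−1)θ, so θ = 38.9/(k−1).
Need P(X < 102) = 0.99 with θ tied to k this way. Start at k = 2, θ = 38.9: P(X<102) ≈ 0.737.
Too low — raise k to concentrate. Iterating converges to k ≈ 6.
Then θ = 38.9/(6−1) ≈ 7.78.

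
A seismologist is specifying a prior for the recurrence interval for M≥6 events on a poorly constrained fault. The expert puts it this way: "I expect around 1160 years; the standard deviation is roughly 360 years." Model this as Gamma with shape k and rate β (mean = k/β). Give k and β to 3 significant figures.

For Gamma(k, rate β): mean = k/β, variance = k/β², so CV = 1/√k.
CV = SD/mean = 360/1160 = 0.3103, hence k = 1/CV² = 10.4.
Then β = k/mean = 10.4/1160 = 0.00895.

k ≈ 10.4, β ≈ 0.00895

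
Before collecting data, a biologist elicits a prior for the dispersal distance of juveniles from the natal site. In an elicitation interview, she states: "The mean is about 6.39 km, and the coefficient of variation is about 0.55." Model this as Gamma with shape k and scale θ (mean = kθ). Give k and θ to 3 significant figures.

For Gamma(k, scale θ): mean = kθ, variance = kθ², so CV = 1/√k.
CV = 0.55, hence k = 1/CV² = 3.31.
Then θ = mean/k = 6.39/3.31 = 1.93.

k ≈ 3.31, θ ≈ 1.93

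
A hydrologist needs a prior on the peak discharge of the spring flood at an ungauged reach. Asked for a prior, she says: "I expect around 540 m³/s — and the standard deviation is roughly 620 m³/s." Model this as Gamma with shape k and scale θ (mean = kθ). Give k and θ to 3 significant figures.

For Gamma(k, scale θ): mean = kθ, variance = kθ², so CV = 1/√k.
CV = SD/mean = 620/540 = 1.148, hence k = 1/CV² = 0.759.
Then θ = mean/k = 540/0.759 = 712.

k ≈ 0.759, θ ≈ 712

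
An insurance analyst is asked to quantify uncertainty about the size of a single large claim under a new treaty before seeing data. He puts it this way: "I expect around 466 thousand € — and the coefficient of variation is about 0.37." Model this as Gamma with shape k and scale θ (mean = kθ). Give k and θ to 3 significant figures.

For Gamma(k, scale θ): mean = kθ, variance = kθ², so CV = 1/√k.
CV = 0.37, hence k = 1/CV² = 7.3.
Then θ = mean/k = 466/7.3 = 63.8.

k ≈ 7.3, θ ≈ 63.8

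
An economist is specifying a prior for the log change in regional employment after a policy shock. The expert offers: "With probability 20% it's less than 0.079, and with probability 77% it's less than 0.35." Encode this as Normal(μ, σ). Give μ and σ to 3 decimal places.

μ = 0.223, σ = 0.171

The p-quantile of Normal(μ,σ) is μ + z_p·σ, with z_{0.2} = -0.8416 and z_{0.77} = 0.7388.
Eliminate σ: μ = (z₂·x₁ − z₁·x₂)/(z₂ − z₁) = (0.7388·0.079 − (-0.8416)·0.35)/1.58 = 0.223.
Then σ = (x₂ − x₁)/(z₂ − z₁) = (0.35 − 0.079)/1.58 = 0.171.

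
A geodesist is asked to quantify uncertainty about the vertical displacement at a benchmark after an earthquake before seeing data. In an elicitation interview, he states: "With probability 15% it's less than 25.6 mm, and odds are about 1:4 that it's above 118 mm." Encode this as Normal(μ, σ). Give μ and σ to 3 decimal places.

For Normal(μ,σ), the p-quantile is μ + z_p·σ. Here z_{0.15} = -1.036, z_{0.8} = 0.8416.
So 25.6 = μ − 1.036σ and 118 = μ + 0.8416σ.
Subtracting: σ = (118 − 25.6)/(0.8416 − (-1.036)) = 49.200.
Then μ = 25.6 − (-1.036)·49.200 = 76.592.

μ = 76.592, σ = 49.200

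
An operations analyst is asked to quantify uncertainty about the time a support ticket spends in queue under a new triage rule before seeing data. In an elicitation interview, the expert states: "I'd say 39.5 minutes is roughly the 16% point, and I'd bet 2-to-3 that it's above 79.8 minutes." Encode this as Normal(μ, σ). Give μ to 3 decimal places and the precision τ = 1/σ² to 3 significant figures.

For Normal(μ,σ), the p-quantile is μ + z_p·σ. Here z_{0.16} = -0.9945, z_{0.6} = 0.2533.
So 39.5 = μ − 0.9945σ and 79.8 = μ + 0.2533σ.
Subtracting: σ = (79.8 − 39.5)/(0.2533 − (-0.9945)) = 32.297.
Then μ = 39.5 − (-0.9945)·32.297 = 71.618.
Precision τ = 1/σ² = 1/32.3² = 0.000959.

μ = 71.618, τ = 0.000959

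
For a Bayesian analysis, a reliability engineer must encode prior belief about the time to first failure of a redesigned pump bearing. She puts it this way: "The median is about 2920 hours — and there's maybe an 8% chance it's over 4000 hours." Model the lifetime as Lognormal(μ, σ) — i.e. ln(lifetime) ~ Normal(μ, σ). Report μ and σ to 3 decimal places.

If T ~ Lognormal(μ,σ) then ln T ~ Normal(μ,σ), so the p-quantile of ln T is μ + z_p·σ.
ln(2920) = 7.979 and ln(4000) = 8.294; z_{0.5} = 0, z_{0.92} = 1.405.
σ = (8.294 − 7.979)/(1.405 − (0)) = 0.224.
μ = 7.979 − (0)·0.224 = 7.979.

μ ≈ 7.979, σ ≈ 0.224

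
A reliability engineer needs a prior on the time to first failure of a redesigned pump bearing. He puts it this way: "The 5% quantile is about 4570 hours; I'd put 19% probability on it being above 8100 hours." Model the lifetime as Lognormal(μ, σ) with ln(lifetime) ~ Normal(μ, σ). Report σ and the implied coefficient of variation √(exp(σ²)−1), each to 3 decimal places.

σ ≈ 0.227, CV ≈ 0.230

If T ~ Lognormal(μ,σ) then ln T ~ Normal(μ,σ), so the p-quantile of ln T is μ + z_p·σ.
ln(4570) = 8.427 and ln(8100) = 9; z_{0.05} = -1.645, z_{0.81} = 0.8779.
σ = (9 − 8.427)/(0.8779 − (-1.645)) = 0.227.
μ = 8.427 − (-1.645)·0.227 = 8.800.
CV = √(exp(σ²)−1) = √(exp(0.0515)−1) = 0.230.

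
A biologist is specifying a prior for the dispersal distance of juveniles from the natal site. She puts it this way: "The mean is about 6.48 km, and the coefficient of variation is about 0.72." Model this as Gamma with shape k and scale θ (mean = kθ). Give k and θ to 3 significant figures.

For Gamma(k, scale θ): mean = kθ, variance = kθ², so CV = 1/√k.
CV = 0.72, hence k = 1/CV² = 1.93.
Then θ = mean/k = 6.48/1.93 = 3.36.

k ≈ 1.93, θ ≈ 3.36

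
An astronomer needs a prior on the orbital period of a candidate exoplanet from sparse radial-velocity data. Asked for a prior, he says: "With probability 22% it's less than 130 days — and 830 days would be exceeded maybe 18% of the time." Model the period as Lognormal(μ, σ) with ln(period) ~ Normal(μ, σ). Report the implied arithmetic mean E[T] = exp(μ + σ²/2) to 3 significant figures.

If T ~ Lognormal(μ,σ) then ln T ~ Normal(μ,σ), so the p-quantile of ln T is μ + z_p·σ.
ln(130) = 4.868 and ln(830) = 6.721; z_{0.22} = -0.7722, z_{0.82} = 0.9154.
σ = (6.721 − 4.868)/(0.9154 − (-0.7722)) = 1.099.
μ = 4.868 − (-0.7722)·1.099 = 5.716.
E[T] = exp(μ + σ²/2) = exp(5.716 + 0.6034) = 555 days.

E[T] ≈ 555 days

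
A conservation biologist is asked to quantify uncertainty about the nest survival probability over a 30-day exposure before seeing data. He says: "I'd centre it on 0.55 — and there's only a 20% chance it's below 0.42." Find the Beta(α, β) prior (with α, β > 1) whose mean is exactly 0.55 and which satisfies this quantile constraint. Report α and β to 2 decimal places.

α ≈ 5.70, β ≈ 4.66

With mean 0.55 fixed, write α = 0.55s, β = 0.45s where s = α+β.
Need P(θ < 0.42) = 0.2 under Beta(0.55s, 0.45s). Normal approximation: (q−m)/√(m(1−m)/s) ≈ z_{0.2} = -0.842, so s ≈ 0.55·0.45·(-0.842)²/(0.42−0.55)² = 10.4.
At s = 10.4: P(θ<0.42) ≈ 0.200. Adjusting to match 0.2 gives s ≈ 10.36.
So α = 0.55·10.36 ≈ 5.70, β = 0.45·10.36 ≈ 4.66.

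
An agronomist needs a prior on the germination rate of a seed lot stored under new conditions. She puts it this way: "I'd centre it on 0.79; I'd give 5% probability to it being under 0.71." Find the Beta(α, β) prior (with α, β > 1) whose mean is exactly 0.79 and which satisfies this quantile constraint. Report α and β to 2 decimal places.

With mean 0.79 fixed, write α = 0.79s, β = 0.21s where s = α+β.
Need P(θ < 0.71) = 0.05 under Beta(0.79s, 0.21s). Normal approximation: (q−m)/√(m(1−m)/s) ≈ z_{0.05} = -1.64, so s ≈ 0.79·0.21·(-1.64)²/(0.71−0.79)² = 70.1.
At s = 70.1: P(θ<0.71) ≈ 0.058. Adjusting to match 0.05 gives s ≈ 76.99.
So α = 0.79·76.99 ≈ 60.82, β = 0.21·76.99 ≈ 16.17.

α ≈ 60.82, β ≈ 16.17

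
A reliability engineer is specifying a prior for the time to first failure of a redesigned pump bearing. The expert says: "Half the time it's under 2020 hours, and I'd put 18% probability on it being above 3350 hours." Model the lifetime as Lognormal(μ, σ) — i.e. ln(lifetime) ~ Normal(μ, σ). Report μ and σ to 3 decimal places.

If T ~ Lognormal(μ,σ) then ln T ~ Normal(μ,σ), so the p-quantile of ln T is μ + z_p·σ.
ln(2020) = 7.611 and ln(3350) = 8.117; z_{0.5} = 0, z_{0.82} = 0.9154.
σ = (8.117 − 7.611)/(0.9154 − (0)) = 0.553.
μ = 7.611 − (0)·0.553 = 7.611.

μ ≈ 7.611, σ ≈ 0.553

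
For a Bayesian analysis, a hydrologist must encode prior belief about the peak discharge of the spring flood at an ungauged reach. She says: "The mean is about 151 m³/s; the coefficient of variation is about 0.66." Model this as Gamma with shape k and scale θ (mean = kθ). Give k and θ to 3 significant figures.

For Gamma(k, scale θ): mean = kθ, variance = kθ², so CV = 1/√k.
CV = 0.66, hence k = 1/CV² = 2.3.
Then θ = mean/k = 151/2.3 = 65.8.

k ≈ 2.3, θ ≈ 65.8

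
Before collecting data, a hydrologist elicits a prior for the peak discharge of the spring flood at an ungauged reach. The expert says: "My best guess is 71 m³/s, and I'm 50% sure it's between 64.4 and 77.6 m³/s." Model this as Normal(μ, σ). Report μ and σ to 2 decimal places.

A symmetric 50% interval runs μ ± z·σ with z = 0.6745.
Half-width = 6.6, so σ = 6.6/0.6745 = 9.79.
μ is the stated best guess, 71.00.

μ = 71.00, σ = 9.79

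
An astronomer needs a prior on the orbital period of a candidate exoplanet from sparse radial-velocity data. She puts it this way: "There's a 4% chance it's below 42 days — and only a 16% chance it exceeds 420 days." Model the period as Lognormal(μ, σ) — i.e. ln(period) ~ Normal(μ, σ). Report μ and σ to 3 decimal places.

If T ~ Lognormal(μ,σ) then ln T ~ Normal(μ,σ), so the p-quantile of ln T is μ + z_p·σ.
ln(42) = 3.738 and ln(420) = 6.04; z_{0.04} = -1.751, z_{0.84} = 0.9945.
σ = (6.04 − 3.738)/(0.9945 − (-1.751)) = 0.839.
μ = 3.738 − (-1.751)·0.839 = 5.206.

μ ≈ 5.206, σ ≈ 0.839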